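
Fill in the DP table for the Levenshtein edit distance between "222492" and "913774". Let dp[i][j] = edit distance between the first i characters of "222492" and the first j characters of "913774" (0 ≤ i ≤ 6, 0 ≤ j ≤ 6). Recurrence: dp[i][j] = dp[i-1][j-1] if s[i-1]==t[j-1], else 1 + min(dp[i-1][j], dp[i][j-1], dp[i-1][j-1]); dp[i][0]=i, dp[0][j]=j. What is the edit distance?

   ''  9  1  3  7  7  4
''  0  1  2  3  4  5  6
 2  1  1  2  3  4  5  6
 2  2  2  2  3  4  5  6
 2  3  3  3  3  4  5  6
 4  4  4  4  4  4  5  5
 9  5  4  5  5  5  5  6
 2  6  5  5  6  6  6  6

6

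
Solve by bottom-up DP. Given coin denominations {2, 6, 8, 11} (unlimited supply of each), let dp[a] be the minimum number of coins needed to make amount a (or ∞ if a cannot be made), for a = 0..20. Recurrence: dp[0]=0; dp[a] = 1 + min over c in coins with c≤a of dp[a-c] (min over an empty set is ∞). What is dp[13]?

2

 a  0  1  2  3  4  5  6  7  8  9 10 11 12 13 14 15 16 17 18 19 20
dp  0  -  1  -  2  -  1  -  1  -  2  1  2  2  2  3  2  2  3  2  3
(- denotes ∞ / unreachable)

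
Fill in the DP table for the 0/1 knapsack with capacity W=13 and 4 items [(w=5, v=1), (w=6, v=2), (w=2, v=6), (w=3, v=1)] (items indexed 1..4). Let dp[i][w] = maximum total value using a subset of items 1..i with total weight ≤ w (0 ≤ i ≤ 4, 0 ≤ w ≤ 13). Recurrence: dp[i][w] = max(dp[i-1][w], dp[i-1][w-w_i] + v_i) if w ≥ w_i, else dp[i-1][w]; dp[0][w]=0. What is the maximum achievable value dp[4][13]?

i\w   0   1   2   3   4   5   6   7   8   9  10  11  12  13
  0   0   0   0   0   0   0   0   0   0   0   0   0   0   0
  1   0   0   0   0   0   1   1   1   1   1   1   1   1   1
  2   0   0   0   0   0   1   2   2   2   2   2   3   3   3
  3   0   0   6   6   6   6   6   7   8   8   8   8   8   9
  4   0   0   6   6   6   7   7   7   8   8   8   9   9   9

9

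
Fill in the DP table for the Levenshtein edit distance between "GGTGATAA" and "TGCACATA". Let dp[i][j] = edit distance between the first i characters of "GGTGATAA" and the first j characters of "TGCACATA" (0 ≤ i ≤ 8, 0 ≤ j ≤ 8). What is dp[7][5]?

   ''  T  G  C  A  C  A  T  A
''  0  1  2  3  4  5  6  7  8
 G  1  1  1  2  3  4  5  6  7
 G  2  2  1  2  3  4  5  6  7
 T  3  2  2  2  3  4  5  5  6
 G  4  3  2  3  3  4  5  6  6
 A  5  4  3  3  3  4  4  5  6
 T  6  5  4  4  4  4  5  4  5
 A  7  6  5  5  4  5  4  5  4
 A  8  7  6  6  5  5  5  5  5

5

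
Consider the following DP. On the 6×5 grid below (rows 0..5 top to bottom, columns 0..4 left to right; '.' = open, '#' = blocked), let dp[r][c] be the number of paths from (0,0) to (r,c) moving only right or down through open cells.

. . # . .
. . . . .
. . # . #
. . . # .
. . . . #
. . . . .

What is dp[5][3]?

r\c   0   1   2   3   4
  0   1   1   0   0   0
  1   1   2   2   2   2
  2   1   3   0   2   0
  3   1   4   4   0   0
  4   1   5   9   9   0
  5   1   6  15  24  24

24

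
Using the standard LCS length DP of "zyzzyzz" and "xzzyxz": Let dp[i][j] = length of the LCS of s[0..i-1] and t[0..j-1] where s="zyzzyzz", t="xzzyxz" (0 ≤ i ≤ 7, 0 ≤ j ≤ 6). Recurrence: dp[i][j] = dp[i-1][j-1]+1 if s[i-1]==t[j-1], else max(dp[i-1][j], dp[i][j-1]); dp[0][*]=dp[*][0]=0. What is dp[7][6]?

4

   ''  x  z  z  y  x  z
''  0  0  0  0  0  0  0
 z  0  0  1  1  1  1  1
 y  0  0  1  1  2  2  2
 z  0  0  1  2  2  2  3
 z  0  0  1  2  2  2  3
 y  0  0  1  2  3  3  3
 z  0  0  1  2  3  3  4
 z  0  0  1  2  3  3  4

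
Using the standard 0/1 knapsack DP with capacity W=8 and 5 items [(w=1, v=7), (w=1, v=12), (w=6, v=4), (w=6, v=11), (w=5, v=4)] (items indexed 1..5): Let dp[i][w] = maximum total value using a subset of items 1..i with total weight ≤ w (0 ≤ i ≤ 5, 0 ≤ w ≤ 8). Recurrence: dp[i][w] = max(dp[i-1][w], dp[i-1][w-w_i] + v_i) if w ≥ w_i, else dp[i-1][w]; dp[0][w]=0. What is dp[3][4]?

i\w   0   1   2   3   4   5   6   7   8
  0   0   0   0   0   0   0   0   0   0
  1   0   7   7   7   7   7   7   7   7
  2   0  12  19  19  19  19  19  19  19
  3   0  12  19  19  19  19  19  19  23
  4   0  12  19  19  19  19  19  23  30
  5   0  12  19  19  19  19  19  23  30

19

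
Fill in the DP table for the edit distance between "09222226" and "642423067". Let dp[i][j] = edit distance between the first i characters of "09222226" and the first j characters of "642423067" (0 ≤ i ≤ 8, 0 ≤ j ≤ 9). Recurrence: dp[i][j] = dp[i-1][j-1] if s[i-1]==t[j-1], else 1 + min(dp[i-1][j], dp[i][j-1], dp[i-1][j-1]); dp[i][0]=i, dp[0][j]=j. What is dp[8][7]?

6

   ''  6  4  2  4  2  3  0  6  7
''  0  1  2  3  4  5  6  7  8  9
 0  1  1  2  3  4  5  6  6  7  8
 9  2  2  2  3  4  5  6  7  7  8
 2  3  3  3  2  3  4  5  6  7  8
 2  4  4  4  3  3  3  4  5  6  7
 2  5  5  5  4  4  3  4  5  6  7
 2  6  6  6  5  5  4  4  5  6  7
 2  7  7  7  6  6  5  5  5  6  7
 6  8  7  8  7  7  6  6  6  5  6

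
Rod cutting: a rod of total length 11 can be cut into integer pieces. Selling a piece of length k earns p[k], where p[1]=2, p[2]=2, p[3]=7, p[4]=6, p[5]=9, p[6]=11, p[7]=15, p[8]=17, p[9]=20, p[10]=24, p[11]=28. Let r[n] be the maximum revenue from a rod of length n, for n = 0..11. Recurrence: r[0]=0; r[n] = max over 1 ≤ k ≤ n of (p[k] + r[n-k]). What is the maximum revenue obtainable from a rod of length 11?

28

   n    0    1    2    3    4    5    6    7    8    9   10   11
r[n]    0    2    4    7    9   11   14   16   18   21   24   28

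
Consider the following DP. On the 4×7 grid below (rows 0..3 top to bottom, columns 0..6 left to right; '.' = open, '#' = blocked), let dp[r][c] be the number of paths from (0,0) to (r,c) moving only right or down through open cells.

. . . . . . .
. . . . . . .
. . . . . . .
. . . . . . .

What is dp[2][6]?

r\c   0   1   2   3   4   5   6
  0   1   1   1   1   1   1   1
  1   1   2   3   4   5   6   7
  2   1   3   6  10  15  21  28
  3   1   4  10  20  35  56  84

28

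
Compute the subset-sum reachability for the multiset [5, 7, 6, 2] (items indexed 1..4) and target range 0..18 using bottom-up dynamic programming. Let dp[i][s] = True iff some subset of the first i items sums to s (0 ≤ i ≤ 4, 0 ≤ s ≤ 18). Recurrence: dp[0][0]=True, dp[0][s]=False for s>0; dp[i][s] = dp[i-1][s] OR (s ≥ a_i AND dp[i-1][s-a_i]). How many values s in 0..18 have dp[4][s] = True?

13

i\s   0   1   2   3   4   5   6   7   8   9  10  11  12  13  14  15  16  17  18
  0   T   F   F   F   F   F   F   F   F   F   F   F   F   F   F   F   F   F   F
  1   T   F   F   F   F   T   F   F   F   F   F   F   F   F   F   F   F   F   F
  2   T   F   F   F   F   T   F   T   F   F   F   F   T   F   F   F   F   F   F
  3   T   F   F   F   F   T   T   T   F   F   F   T   T   T   F   F   F   F   T
  4   T   F   T   F   F   T   T   T   T   T   F   T   T   T   T   T   F   F   T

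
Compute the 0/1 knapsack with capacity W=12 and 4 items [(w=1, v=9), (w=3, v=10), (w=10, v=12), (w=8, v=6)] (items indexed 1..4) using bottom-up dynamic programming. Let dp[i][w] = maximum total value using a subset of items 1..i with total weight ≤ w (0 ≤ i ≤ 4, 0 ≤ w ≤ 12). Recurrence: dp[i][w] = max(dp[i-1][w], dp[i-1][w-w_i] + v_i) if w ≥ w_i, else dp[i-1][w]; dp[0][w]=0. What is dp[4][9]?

19

i\w   0   1   2   3   4   5   6   7   8   9  10  11  12
  0   0   0   0   0   0   0   0   0   0   0   0   0   0
  1   0   9   9   9   9   9   9   9   9   9   9   9   9
  2   0   9   9  10  19  19  19  19  19  19  19  19  19
  3   0   9   9  10  19  19  19  19  19  19  19  21  21
  4   0   9   9  10  19  19  19  19  19  19  19  21  25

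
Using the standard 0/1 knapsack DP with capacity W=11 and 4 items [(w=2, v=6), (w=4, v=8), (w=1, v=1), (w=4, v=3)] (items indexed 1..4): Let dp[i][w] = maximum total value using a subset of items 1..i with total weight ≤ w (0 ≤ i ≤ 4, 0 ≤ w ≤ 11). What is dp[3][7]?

i\w   0   1   2   3   4   5   6   7   8   9  10  11
  0   0   0   0   0   0   0   0   0   0   0   0   0
  1   0   0   6   6   6   6   6   6   6   6   6   6
  2   0   0   6   6   8   8  14  14  14  14  14  14
  3   0   1   6   7   8   9  14  15  15  15  15  15
  4   0   1   6   7   8   9  14  15  15  15  17  18

15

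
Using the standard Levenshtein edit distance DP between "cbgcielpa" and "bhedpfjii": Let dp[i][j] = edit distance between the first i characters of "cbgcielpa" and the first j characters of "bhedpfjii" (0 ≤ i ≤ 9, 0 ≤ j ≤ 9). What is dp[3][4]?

   ''  b  h  e  d  p  f  j  i  i
''  0  1  2  3  4  5  6  7  8  9
 c  1  1  2  3  4  5  6  7  8  9
 b  2  1  2  3  4  5  6  7  8  9
 g  3  2  2  3  4  5  6  7  8  9
 c  4  3  3  3  4  5  6  7  8  9
 i  5  4  4  4  4  5  6  7  7  8
 e  6  5  5  4  5  5  6  7  8  8
 l  7  6  6  5  5  6  6  7  8  9
 p  8  7  7  6  6  5  6  7  8  9
 a  9  8  8  7  7  6  6  7  8  9

4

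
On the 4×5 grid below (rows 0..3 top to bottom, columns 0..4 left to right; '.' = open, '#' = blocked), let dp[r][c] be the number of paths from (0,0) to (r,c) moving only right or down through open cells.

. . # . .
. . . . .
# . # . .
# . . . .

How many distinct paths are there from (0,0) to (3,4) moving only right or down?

8

r\c   0   1   2   3   4
  0   1   1   0   0   0
  1   1   2   2   2   2
  2   0   2   0   2   4
  3   0   2   2   4   8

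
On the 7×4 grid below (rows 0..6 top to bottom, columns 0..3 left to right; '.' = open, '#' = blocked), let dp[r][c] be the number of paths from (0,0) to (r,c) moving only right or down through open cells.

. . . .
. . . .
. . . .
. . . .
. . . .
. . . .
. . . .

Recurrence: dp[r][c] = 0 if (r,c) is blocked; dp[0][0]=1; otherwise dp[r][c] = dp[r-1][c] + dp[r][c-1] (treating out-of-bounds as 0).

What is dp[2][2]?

r\c   0   1   2   3
  0   1   1   1   1
  1   1   2   3   4
  2   1   3   6  10
  3   1   4  10  20
  4   1   5  15  35
  5   1   6  21  56
  6   1   7  28  84

6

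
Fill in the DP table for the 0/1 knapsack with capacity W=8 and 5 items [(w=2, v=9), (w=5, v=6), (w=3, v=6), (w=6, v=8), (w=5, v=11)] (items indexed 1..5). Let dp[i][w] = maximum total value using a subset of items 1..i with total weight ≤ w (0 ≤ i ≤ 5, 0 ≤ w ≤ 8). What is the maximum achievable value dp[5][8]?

i\w   0   1   2   3   4   5   6   7   8
  0   0   0   0   0   0   0   0   0   0
  1   0   0   9   9   9   9   9   9   9
  2   0   0   9   9   9   9   9  15  15
  3   0   0   9   9   9  15  15  15  15
  4   0   0   9   9   9  15  15  15  17
  5   0   0   9   9   9  15  15  20  20

20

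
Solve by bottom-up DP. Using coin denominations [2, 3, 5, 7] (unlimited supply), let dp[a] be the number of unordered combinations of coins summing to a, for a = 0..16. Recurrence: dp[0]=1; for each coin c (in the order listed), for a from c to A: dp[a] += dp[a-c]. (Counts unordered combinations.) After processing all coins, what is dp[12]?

after  coin     0     1     2     3     4     5     6     7     8     9    10    11    12    13    14    15    16
          2     1     0     1     0     1     0     1     0     1     0     1     0     1     0     1     0     1
          3     1     0     1     1     1     1     2     1     2     2     2     2     3     2     3     3     3
          5     1     0     1     1     1     2     2     2     3     3     4     4     5     5     6     7     7
          7     1     0     1     1     1     2     2     3     3     4     5     5     7     7     9    10    11

7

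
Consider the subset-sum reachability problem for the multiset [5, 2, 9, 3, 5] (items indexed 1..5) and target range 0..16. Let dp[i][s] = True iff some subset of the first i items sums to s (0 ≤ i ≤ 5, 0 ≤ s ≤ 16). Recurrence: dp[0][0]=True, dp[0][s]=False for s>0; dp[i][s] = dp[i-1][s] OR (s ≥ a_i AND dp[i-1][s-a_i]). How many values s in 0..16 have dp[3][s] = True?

i\s   0   1   2   3   4   5   6   7   8   9  10  11  12  13  14  15  16
  0   T   F   F   F   F   F   F   F   F   F   F   F   F   F   F   F   F
  1   T   F   F   F   F   T   F   F   F   F   F   F   F   F   F   F   F
  2   T   F   T   F   F   T   F   T   F   F   F   F   F   F   F   F   F
  3   T   F   T   F   F   T   F   T   F   T   F   T   F   F   T   F   T
  4   T   F   T   T   F   T   F   T   T   T   T   T   T   F   T   F   T
  5   T   F   T   T   F   T   F   T   T   T   T   T   T   T   T   T   T

8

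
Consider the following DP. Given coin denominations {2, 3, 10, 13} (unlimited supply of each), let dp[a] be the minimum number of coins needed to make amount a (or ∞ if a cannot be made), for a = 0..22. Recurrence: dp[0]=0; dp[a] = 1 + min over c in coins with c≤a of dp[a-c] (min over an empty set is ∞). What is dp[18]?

 a  0  1  2  3  4  5  6  7  8  9 10 11 12 13 14 15 16 17 18 19 20 21 22
dp  0  -  1  1  2  2  2  3  3  3  1  4  2  1  3  2  2  3  3  3  2  4  3
(- denotes ∞ / unreachable)

3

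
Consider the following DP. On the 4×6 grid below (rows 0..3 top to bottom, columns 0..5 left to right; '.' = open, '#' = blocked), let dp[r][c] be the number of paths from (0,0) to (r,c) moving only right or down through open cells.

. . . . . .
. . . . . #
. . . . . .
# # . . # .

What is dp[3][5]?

15

r\c   0   1   2   3   4   5
  0   1   1   1   1   1   1
  1   1   2   3   4   5   0
  2   1   3   6  10  15  15
  3   0   0   6  16   0  15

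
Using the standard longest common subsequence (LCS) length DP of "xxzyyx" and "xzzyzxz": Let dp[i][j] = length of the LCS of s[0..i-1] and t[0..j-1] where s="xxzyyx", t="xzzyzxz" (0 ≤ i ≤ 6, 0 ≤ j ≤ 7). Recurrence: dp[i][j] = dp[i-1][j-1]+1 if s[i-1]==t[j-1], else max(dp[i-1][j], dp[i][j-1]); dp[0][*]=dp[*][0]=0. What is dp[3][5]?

2

   ''  x  z  z  y  z  x  z
''  0  0  0  0  0  0  0  0
 x  0  1  1  1  1  1  1  1
 x  0  1  1  1  1  1  2  2
 z  0  1  2  2  2  2  2  3
 y  0  1  2  2  3  3  3  3
 y  0  1  2  2  3  3  3  3
 x  0  1  2  2  3  3  4  4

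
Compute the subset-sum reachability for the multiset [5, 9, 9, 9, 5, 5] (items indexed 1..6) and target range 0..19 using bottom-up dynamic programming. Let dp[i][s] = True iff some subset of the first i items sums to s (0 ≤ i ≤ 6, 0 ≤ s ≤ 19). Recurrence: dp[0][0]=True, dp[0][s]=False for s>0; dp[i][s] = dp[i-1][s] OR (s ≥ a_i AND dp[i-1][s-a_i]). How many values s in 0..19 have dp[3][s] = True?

5

i\s   0   1   2   3   4   5   6   7   8   9  10  11  12  13  14  15  16  17  18  19
  0   T   F   F   F   F   F   F   F   F   F   F   F   F   F   F   F   F   F   F   F
  1   T   F   F   F   F   T   F   F   F   F   F   F   F   F   F   F   F   F   F   F
  2   T   F   F   F   F   T   F   F   F   T   F   F   F   F   T   F   F   F   F   F
  3   T   F   F   F   F   T   F   F   F   T   F   F   F   F   T   F   F   F   T   F
  4   T   F   F   F   F   T   F   F   F   T   F   F   F   F   T   F   F   F   T   F
  5   T   F   F   F   F   T   F   F   F   T   T   F   F   F   T   F   F   F   T   T
  6   T   F   F   F   F   T   F   F   F   T   T   F   F   F   T   T   F   F   T   T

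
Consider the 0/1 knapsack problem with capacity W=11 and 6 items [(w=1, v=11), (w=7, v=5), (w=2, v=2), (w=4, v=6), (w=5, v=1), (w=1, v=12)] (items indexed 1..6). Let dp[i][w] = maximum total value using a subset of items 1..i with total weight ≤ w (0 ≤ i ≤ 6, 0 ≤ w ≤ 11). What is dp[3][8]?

i\w   0   1   2   3   4   5   6   7   8   9  10  11
  0   0   0   0   0   0   0   0   0   0   0   0   0
  1   0  11  11  11  11  11  11  11  11  11  11  11
  2   0  11  11  11  11  11  11  11  16  16  16  16
  3   0  11  11  13  13  13  13  13  16  16  18  18
  4   0  11  11  13  13  17  17  19  19  19  19  19
  5   0  11  11  13  13  17  17  19  19  19  19  19
  6   0  12  23  23  25  25  29  29  31  31  31  31

16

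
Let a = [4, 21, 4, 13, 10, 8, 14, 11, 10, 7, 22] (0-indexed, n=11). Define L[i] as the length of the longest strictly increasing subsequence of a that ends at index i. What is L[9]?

2

   i    0    1    2    3    4    5    6    7    8    9   10
a[i]    4   21    4   13   10    8   14   11   10    7   22
L[i]    1    2    1    2    2    2    3    3    3    2    4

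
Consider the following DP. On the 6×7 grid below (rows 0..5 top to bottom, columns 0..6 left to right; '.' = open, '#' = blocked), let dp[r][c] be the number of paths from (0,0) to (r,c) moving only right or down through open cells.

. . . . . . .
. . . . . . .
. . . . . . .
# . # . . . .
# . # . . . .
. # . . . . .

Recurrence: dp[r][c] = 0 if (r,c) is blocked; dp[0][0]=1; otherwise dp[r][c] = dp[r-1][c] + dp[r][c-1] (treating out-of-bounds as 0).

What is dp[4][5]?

81

r\c   0   1   2   3   4   5   6
  0   1   1   1   1   1   1   1
  1   1   2   3   4   5   6   7
  2   1   3   6  10  15  21  28
  3   0   3   0  10  25  46  74
  4   0   3   0  10  35  81 155
  5   0   0   0  10  45 126 281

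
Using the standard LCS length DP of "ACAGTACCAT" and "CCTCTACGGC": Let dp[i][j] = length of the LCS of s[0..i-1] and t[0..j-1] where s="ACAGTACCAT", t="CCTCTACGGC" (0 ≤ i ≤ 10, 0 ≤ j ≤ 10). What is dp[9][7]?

   ''  C  C  T  C  T  A  C  G  G  C
''  0  0  0  0  0  0  0  0  0  0  0
 A  0  0  0  0  0  0  1  1  1  1  1
 C  0  1  1  1  1  1  1  2  2  2  2
 A  0  1  1  1  1  1  2  2  2  2  2
 G  0  1  1  1  1  1  2  2  3  3  3
 T  0  1  1  2  2  2  2  2  3  3  3
 A  0  1  1  2  2  2  3  3  3  3  3
 C  0  1  2  2  3  3  3  4  4  4  4
 C  0  1  2  2  3  3  3  4  4  4  5
 A  0  1  2  2  3  3  4  4  4  4  5
 T  0  1  2  3  3  4  4  4  4  4  5

4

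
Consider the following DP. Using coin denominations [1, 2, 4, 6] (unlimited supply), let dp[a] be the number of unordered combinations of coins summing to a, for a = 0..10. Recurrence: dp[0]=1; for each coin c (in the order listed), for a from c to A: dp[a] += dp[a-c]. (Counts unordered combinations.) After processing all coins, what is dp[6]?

7

after  coin     0     1     2     3     4     5     6     7     8     9    10
          1     1     1     1     1     1     1     1     1     1     1     1
          2     1     1     2     2     3     3     4     4     5     5     6
          4     1     1     2     2     4     4     6     6     9     9    12
          6     1     1     2     2     4     4     7     7    11    11    16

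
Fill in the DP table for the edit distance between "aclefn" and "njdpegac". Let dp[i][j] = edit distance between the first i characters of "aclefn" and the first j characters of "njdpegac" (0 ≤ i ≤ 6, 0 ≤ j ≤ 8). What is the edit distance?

7

   ''  n  j  d  p  e  g  a  c
''  0  1  2  3  4  5  6  7  8
 a  1  1  2  3  4  5  6  6  7
 c  2  2  2  3  4  5  6  7  6
 l  3  3  3  3  4  5  6  7  7
 e  4  4  4  4  4  4  5  6  7
 f  5  5  5  5  5  5  5  6  7
 n  6  5  6  6  6  6  6  6  7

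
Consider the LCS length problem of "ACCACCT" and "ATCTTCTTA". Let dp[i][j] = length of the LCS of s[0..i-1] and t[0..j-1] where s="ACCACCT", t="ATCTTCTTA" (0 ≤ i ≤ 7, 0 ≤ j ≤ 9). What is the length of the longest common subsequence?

   ''  A  T  C  T  T  C  T  T  A
''  0  0  0  0  0  0  0  0  0  0
 A  0  1  1  1  1  1  1  1  1  1
 C  0  1  1  2  2  2  2  2  2  2
 C  0  1  1  2  2  2  3  3  3  3
 A  0  1  1  2  2  2  3  3  3  4
 C  0  1  1  2  2  2  3  3  3  4
 C  0  1  1  2  2  2  3  3  3  4
 T  0  1  2  2  3  3  3  4  4  4

4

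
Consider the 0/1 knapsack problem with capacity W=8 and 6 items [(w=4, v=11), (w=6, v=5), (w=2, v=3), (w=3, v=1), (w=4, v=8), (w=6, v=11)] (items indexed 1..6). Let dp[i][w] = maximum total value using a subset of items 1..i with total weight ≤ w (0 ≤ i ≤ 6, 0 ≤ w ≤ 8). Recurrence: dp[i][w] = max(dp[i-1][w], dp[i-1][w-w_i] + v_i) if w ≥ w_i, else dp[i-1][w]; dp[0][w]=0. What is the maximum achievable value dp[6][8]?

i\w   0   1   2   3   4   5   6   7   8
  0   0   0   0   0   0   0   0   0   0
  1   0   0   0   0  11  11  11  11  11
  2   0   0   0   0  11  11  11  11  11
  3   0   0   3   3  11  11  14  14  14
  4   0   0   3   3  11  11  14  14  14
  5   0   0   3   3  11  11  14  14  19
  6   0   0   3   3  11  11  14  14  19

19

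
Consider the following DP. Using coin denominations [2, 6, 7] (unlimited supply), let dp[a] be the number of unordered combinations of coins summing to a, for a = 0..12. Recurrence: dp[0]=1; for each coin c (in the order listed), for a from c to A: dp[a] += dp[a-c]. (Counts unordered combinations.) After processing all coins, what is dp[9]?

after  coin     0     1     2     3     4     5     6     7     8     9    10    11    12
          2     1     0     1     0     1     0     1     0     1     0     1     0     1
          6     1     0     1     0     1     0     2     0     2     0     2     0     3
          7     1     0     1     0     1     0     2     1     2     1     2     1     3

1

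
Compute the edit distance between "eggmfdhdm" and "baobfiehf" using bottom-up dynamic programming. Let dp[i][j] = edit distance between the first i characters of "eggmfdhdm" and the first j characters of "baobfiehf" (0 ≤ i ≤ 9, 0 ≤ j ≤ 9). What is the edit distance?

8

   ''  b  a  o  b  f  i  e  h  f
''  0  1  2  3  4  5  6  7  8  9
 e  1  1  2  3  4  5  6  6  7  8
 g  2  2  2  3  4  5  6  7  7  8
 g  3  3  3  3  4  5  6  7  8  8
 m  4  4  4  4  4  5  6  7  8  9
 f  5  5  5  5  5  4  5  6  7  8
 d  6  6  6  6  6  5  5  6  7  8
 h  7  7  7  7  7  6  6  6  6  7
 d  8  8  8  8  8  7  7  7  7  7
 m  9  9  9  9  9  8  8  8  8  8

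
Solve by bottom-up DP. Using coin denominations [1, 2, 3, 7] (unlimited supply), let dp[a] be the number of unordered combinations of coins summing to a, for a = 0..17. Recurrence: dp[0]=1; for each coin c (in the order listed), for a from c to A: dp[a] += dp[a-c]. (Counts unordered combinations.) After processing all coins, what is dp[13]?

28

after  coin     0     1     2     3     4     5     6     7     8     9    10    11    12    13    14    15    16    17
          1     1     1     1     1     1     1     1     1     1     1     1     1     1     1     1     1     1     1
          2     1     1     2     2     3     3     4     4     5     5     6     6     7     7     8     8     9     9
          3     1     1     2     3     4     5     7     8    10    12    14    16    19    21    24    27    30    33
          7     1     1     2     3     4     5     7     9    11    14    17    20    24    28    33    38    44    50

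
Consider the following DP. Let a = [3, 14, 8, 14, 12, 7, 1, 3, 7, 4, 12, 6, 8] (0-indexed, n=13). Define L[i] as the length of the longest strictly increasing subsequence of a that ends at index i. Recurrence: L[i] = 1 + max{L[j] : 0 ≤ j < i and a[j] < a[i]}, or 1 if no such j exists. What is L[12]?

5

   i    0    1    2    3    4    5    6    7    8    9   10   11   12
a[i]    3   14    8   14   12    7    1    3    7    4   12    6    8
L[i]    1    2    2    3    3    2    1    2    3    3    4    4    5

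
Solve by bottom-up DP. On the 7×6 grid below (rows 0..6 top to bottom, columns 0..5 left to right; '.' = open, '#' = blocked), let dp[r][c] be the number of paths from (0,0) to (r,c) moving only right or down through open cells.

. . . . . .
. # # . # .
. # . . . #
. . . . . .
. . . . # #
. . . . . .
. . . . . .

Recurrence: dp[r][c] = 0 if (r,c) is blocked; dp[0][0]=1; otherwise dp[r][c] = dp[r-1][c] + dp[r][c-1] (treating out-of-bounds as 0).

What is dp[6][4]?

r\c   0   1   2   3   4   5
  0   1   1   1   1   1   1
  1   1   0   0   1   0   1
  2   1   0   0   1   1   0
  3   1   1   1   2   3   3
  4   1   2   3   5   0   0
  5   1   3   6  11  11  11
  6   1   4  10  21  32  43

32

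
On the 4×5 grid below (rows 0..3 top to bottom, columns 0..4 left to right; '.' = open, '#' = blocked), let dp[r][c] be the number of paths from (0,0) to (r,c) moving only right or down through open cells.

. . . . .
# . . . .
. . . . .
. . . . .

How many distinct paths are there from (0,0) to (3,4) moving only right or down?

r\c   0   1   2   3   4
  0   1   1   1   1   1
  1   0   1   2   3   4
  2   0   1   3   6  10
  3   0   1   4  10  20

20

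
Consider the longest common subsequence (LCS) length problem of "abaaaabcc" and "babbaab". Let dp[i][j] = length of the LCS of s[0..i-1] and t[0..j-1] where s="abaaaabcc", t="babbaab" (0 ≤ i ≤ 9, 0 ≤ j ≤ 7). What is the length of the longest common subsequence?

5

   ''  b  a  b  b  a  a  b
''  0  0  0  0  0  0  0  0
 a  0  0  1  1  1  1  1  1
 b  0  1  1  2  2  2  2  2
 a  0  1  2  2  2  3  3  3
 a  0  1  2  2  2  3  4  4
 a  0  1  2  2  2  3  4  4
 a  0  1  2  2  2  3  4  4
 b  0  1  2  3  3  3  4  5
 c  0  1  2  3  3  3  4  5
 c  0  1  2  3  3  3  4  5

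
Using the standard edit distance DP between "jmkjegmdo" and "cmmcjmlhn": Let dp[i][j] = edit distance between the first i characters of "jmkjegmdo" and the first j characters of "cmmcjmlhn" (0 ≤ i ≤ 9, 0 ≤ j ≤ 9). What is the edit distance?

   ''  c  m  m  c  j  m  l  h  n
''  0  1  2  3  4  5  6  7  8  9
 j  1  1  2  3  4  4  5  6  7  8
 m  2  2  1  2  3  4  4  5  6  7
 k  3  3  2  2  3  4  5  5  6  7
 j  4  4  3  3  3  3  4  5  6  7
 e  5  5  4  4  4  4  4  5  6  7
 g  6  6  5  5  5  5  5  5  6  7
 m  7  7  6  5  6  6  5  6  6  7
 d  8  8  7  6  6  7  6  6  7  7
 o  9  9  8  7  7  7  7  7  7  8

8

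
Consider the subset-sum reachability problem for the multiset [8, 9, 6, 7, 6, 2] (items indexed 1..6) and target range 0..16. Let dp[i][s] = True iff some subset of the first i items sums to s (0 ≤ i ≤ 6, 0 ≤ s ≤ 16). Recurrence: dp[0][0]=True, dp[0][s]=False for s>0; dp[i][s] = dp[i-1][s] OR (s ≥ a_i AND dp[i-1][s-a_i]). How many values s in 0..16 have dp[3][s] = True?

i\s   0   1   2   3   4   5   6   7   8   9  10  11  12  13  14  15  16
  0   T   F   F   F   F   F   F   F   F   F   F   F   F   F   F   F   F
  1   T   F   F   F   F   F   F   F   T   F   F   F   F   F   F   F   F
  2   T   F   F   F   F   F   F   F   T   T   F   F   F   F   F   F   F
  3   T   F   F   F   F   F   T   F   T   T   F   F   F   F   T   T   F
  4   T   F   F   F   F   F   T   T   T   T   F   F   F   T   T   T   T
  5   T   F   F   F   F   F   T   T   T   T   F   F   T   T   T   T   T
  6   T   F   T   F   F   F   T   T   T   T   T   T   T   T   T   T   T

6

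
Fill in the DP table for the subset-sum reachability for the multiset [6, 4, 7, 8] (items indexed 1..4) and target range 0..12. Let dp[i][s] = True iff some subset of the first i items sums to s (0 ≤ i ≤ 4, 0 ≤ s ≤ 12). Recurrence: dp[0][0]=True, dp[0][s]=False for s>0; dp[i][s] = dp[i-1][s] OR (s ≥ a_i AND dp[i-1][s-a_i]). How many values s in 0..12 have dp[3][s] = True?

6

i\s   0   1   2   3   4   5   6   7   8   9  10  11  12
  0   T   F   F   F   F   F   F   F   F   F   F   F   F
  1   T   F   F   F   F   F   T   F   F   F   F   F   F
  2   T   F   F   F   T   F   T   F   F   F   T   F   F
  3   T   F   F   F   T   F   T   T   F   F   T   T   F
  4   T   F   F   F   T   F   T   T   T   F   T   T   T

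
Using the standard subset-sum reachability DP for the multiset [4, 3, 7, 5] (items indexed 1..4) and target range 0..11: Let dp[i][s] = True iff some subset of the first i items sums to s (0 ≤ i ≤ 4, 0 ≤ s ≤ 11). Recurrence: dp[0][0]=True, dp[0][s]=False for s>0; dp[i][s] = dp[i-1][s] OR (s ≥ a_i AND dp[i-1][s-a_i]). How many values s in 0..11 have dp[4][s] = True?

9

i\s   0   1   2   3   4   5   6   7   8   9  10  11
  0   T   F   F   F   F   F   F   F   F   F   F   F
  1   T   F   F   F   T   F   F   F   F   F   F   F
  2   T   F   F   T   T   F   F   T   F   F   F   F
  3   T   F   F   T   T   F   F   T   F   F   T   T
  4   T   F   F   T   T   T   F   T   T   T   T   T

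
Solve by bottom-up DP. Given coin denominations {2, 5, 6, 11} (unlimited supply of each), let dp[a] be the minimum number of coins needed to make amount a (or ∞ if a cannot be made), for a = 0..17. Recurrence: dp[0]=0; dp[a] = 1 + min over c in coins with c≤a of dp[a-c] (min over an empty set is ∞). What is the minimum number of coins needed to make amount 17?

2

 a  0  1  2  3  4  5  6  7  8  9 10 11 12 13 14 15 16 17
dp  0  -  1  -  2  1  1  2  2  3  2  1  2  2  3  3  2  2
(- denotes ∞ / unreachable)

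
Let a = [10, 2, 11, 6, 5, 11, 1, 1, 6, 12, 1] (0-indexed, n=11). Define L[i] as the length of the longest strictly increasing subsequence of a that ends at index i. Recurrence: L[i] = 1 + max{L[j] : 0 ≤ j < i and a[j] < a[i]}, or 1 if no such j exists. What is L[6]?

1

   i    0    1    2    3    4    5    6    7    8    9   10
a[i]   10    2   11    6    5   11    1    1    6   12    1
L[i]    1    1    2    2    2    3    1    1    3    4    1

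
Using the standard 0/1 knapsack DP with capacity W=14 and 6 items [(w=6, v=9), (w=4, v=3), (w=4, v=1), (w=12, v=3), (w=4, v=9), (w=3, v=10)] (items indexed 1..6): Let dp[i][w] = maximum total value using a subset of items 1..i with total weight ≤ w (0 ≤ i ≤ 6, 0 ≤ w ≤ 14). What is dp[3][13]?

12

i\w   0   1   2   3   4   5   6   7   8   9  10  11  12  13  14
  0   0   0   0   0   0   0   0   0   0   0   0   0   0   0   0
  1   0   0   0   0   0   0   9   9   9   9   9   9   9   9   9
  2   0   0   0   0   3   3   9   9   9   9  12  12  12  12  12
  3   0   0   0   0   3   3   9   9   9   9  12  12  12  12  13
  4   0   0   0   0   3   3   9   9   9   9  12  12  12  12  13
  5   0   0   0   0   9   9   9   9  12  12  18  18  18  18  21
  6   0   0   0  10  10  10  10  19  19  19  19  22  22  28  28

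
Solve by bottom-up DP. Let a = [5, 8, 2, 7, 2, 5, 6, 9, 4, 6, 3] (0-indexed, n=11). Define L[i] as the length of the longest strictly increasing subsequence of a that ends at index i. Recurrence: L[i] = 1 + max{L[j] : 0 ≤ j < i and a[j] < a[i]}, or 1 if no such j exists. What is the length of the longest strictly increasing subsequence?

   i    0    1    2    3    4    5    6    7    8    9   10
a[i]    5    8    2    7    2    5    6    9    4    6    3
L[i]    1    2    1    2    1    2    3    4    2    3    2

4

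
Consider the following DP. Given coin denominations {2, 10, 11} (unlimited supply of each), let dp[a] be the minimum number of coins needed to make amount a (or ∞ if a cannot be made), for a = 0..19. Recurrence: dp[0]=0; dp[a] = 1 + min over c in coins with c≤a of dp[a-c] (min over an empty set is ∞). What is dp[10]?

1

 a  0  1  2  3  4  5  6  7  8  9 10 11 12 13 14 15 16 17 18 19
dp  0  -  1  -  2  -  3  -  4  -  1  1  2  2  3  3  4  4  5  5
(- denotes ∞ / unreachable)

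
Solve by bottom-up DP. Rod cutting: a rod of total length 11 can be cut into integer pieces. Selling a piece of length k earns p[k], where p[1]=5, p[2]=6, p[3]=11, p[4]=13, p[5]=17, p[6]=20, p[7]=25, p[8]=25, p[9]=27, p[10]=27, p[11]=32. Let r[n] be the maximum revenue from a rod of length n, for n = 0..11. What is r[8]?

40

   n    0    1    2    3    4    5    6    7    8    9   10   11
r[n]    0    5   10   15   20   25   30   35   40   45   50   55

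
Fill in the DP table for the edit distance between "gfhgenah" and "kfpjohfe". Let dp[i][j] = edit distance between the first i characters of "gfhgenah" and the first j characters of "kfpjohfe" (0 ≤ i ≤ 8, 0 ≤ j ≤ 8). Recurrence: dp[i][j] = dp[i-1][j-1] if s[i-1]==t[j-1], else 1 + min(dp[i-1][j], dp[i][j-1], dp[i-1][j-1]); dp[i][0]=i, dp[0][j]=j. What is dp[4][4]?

3

   ''  k  f  p  j  o  h  f  e
''  0  1  2  3  4  5  6  7  8
 g  1  1  2  3  4  5  6  7  8
 f  2  2  1  2  3  4  5  6  7
 h  3  3  2  2  3  4  4  5  6
 g  4  4  3  3  3  4  5  5  6
 e  5  5  4  4  4  4  5  6  5
 n  6  6  5  5  5  5  5  6  6
 a  7  7  6  6  6  6  6  6  7
 h  8  8  7  7  7  7  6  7  7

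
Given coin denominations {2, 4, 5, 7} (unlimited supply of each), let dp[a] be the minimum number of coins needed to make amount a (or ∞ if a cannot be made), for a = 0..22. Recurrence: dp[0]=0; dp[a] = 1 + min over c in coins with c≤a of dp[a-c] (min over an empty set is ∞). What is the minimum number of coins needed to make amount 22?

 a  0  1  2  3  4  5  6  7  8  9 10 11 12 13 14 15 16 17 18 19 20 21 22
dp  0  -  1  -  1  1  2  1  2  2  2  2  2  3  2  3  3  3  3  3  4  3  4
(- denotes ∞ / unreachable)

4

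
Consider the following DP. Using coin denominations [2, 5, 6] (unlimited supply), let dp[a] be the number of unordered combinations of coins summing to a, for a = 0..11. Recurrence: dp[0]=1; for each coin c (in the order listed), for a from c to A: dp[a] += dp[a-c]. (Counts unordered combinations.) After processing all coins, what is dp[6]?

after  coin     0     1     2     3     4     5     6     7     8     9    10    11
          2     1     0     1     0     1     0     1     0     1     0     1     0
          5     1     0     1     0     1     1     1     1     1     1     2     1
          6     1     0     1     0     1     1     2     1     2     1     3     2

2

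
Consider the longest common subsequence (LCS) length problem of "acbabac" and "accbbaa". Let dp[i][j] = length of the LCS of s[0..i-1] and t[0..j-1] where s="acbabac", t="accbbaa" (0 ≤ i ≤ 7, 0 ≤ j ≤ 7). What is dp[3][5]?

3

   ''  a  c  c  b  b  a  a
''  0  0  0  0  0  0  0  0
 a  0  1  1  1  1  1  1  1
 c  0  1  2  2  2  2  2  2
 b  0  1  2  2  3  3  3  3
 a  0  1  2  2  3  3  4  4
 b  0  1  2  2  3  4  4  4
 a  0  1  2  2  3  4  5  5
 c  0  1  2  3  3  4  5  5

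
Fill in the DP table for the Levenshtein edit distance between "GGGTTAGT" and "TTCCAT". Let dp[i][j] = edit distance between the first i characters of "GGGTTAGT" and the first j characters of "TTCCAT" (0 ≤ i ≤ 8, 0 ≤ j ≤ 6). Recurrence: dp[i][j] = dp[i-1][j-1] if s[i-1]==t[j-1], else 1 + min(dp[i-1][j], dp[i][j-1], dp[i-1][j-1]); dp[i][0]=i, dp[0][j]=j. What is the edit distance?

6

   ''  T  T  C  C  A  T
''  0  1  2  3  4  5  6
 G  1  1  2  3  4  5  6
 G  2  2  2  3  4  5  6
 G  3  3  3  3  4  5  6
 T  4  3  3  4  4  5  5
 T  5  4  3  4  5  5  5
 A  6  5  4  4  5  5  6
 G  7  6  5  5  5  6  6
 T  8  7  6  6  6  6  6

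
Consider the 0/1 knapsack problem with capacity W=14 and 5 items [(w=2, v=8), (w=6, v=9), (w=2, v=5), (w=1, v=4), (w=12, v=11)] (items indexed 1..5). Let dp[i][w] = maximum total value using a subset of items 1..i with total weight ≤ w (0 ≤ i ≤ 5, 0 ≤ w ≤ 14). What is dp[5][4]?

i\w   0   1   2   3   4   5   6   7   8   9  10  11  12  13  14
  0   0   0   0   0   0   0   0   0   0   0   0   0   0   0   0
  1   0   0   8   8   8   8   8   8   8   8   8   8   8   8   8
  2   0   0   8   8   8   8   9   9  17  17  17  17  17  17  17
  3   0   0   8   8  13  13  13  13  17  17  22  22  22  22  22
  4   0   4   8  12  13  17  17  17  17  21  22  26  26  26  26
  5   0   4   8  12  13  17  17  17  17  21  22  26  26  26  26

13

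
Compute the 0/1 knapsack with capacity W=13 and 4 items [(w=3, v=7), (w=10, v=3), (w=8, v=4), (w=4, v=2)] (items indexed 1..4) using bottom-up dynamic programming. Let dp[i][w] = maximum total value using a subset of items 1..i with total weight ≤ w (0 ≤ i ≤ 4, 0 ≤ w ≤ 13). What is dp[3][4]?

i\w   0   1   2   3   4   5   6   7   8   9  10  11  12  13
  0   0   0   0   0   0   0   0   0   0   0   0   0   0   0
  1   0   0   0   7   7   7   7   7   7   7   7   7   7   7
  2   0   0   0   7   7   7   7   7   7   7   7   7   7  10
  3   0   0   0   7   7   7   7   7   7   7   7  11  11  11
  4   0   0   0   7   7   7   7   9   9   9   9  11  11  11

7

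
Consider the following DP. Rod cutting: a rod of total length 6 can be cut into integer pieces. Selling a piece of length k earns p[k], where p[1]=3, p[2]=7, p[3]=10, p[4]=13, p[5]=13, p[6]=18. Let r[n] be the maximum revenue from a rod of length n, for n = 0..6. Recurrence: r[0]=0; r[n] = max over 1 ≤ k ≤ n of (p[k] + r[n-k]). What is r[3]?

   n    0    1    2    3    4    5    6
r[n]    0    3    7   10   14   17   21

10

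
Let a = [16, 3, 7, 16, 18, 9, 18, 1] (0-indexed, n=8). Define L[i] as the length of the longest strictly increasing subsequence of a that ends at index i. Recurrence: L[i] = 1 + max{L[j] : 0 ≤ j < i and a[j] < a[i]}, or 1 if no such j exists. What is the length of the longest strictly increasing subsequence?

   i    0    1    2    3    4    5    6    7
a[i]   16    3    7   16   18    9   18    1
L[i]    1    1    2    3    4    3    4    1

4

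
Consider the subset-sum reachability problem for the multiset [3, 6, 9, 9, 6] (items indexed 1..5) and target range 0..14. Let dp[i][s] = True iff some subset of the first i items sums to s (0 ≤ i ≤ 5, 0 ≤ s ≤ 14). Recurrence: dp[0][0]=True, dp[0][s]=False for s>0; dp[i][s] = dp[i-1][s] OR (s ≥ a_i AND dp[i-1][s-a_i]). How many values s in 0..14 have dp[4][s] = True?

i\s   0   1   2   3   4   5   6   7   8   9  10  11  12  13  14
  0   T   F   F   F   F   F   F   F   F   F   F   F   F   F   F
  1   T   F   F   T   F   F   F   F   F   F   F   F   F   F   F
  2   T   F   F   T   F   F   T   F   F   T   F   F   F   F   F
  3   T   F   F   T   F   F   T   F   F   T   F   F   T   F   F
  4   T   F   F   T   F   F   T   F   F   T   F   F   T   F   F
  5   T   F   F   T   F   F   T   F   F   T   F   F   T   F   F

5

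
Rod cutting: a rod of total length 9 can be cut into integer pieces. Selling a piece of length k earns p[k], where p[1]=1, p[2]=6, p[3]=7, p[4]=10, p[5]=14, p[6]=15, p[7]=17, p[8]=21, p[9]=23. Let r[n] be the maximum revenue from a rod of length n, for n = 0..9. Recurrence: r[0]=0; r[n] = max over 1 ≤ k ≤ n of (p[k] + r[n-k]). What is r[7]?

   n    0    1    2    3    4    5    6    7    8    9
r[n]    0    1    6    7   12   14   18   20   24   26

20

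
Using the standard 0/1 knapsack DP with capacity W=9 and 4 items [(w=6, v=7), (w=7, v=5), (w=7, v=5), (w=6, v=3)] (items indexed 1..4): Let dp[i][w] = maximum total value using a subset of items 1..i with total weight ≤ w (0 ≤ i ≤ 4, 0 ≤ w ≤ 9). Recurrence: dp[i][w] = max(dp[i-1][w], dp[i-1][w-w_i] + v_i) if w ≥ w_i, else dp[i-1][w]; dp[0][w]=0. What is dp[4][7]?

i\w   0   1   2   3   4   5   6   7   8   9
  0   0   0   0   0   0   0   0   0   0   0
  1   0   0   0   0   0   0   7   7   7   7
  2   0   0   0   0   0   0   7   7   7   7
  3   0   0   0   0   0   0   7   7   7   7
  4   0   0   0   0   0   0   7   7   7   7

7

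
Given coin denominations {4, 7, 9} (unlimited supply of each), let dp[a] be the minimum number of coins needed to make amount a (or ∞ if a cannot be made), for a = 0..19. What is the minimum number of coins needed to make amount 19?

 a  0  1  2  3  4  5  6  7  8  9 10 11 12 13 14 15 16 17 18 19
dp  0  -  -  -  1  -  -  1  2  1  -  2  3  2  2  3  2  3  2  4
(- denotes ∞ / unreachable)

4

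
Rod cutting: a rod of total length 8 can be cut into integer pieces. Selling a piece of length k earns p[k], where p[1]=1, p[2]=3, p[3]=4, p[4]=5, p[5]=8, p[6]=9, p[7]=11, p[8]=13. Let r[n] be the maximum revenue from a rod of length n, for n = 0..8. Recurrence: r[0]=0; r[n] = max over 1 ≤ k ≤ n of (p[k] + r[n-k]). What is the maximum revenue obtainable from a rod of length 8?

13

   n    0    1    2    3    4    5    6    7    8
r[n]    0    1    3    4    6    8    9   11   13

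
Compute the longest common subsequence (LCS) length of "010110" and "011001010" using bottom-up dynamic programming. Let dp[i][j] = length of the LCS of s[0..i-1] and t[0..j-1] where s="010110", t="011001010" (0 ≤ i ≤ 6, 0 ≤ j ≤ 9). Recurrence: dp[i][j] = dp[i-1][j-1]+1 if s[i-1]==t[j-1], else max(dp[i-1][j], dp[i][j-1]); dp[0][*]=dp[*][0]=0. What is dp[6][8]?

5

   ''  0  1  1  0  0  1  0  1  0
''  0  0  0  0  0  0  0  0  0  0
 0  0  1  1  1  1  1  1  1  1  1
 1  0  1  2  2  2  2  2  2  2  2
 0  0  1  2  2  3  3  3  3  3  3
 1  0  1  2  3  3  3  4  4  4  4
 1  0  1  2  3  3  3  4  4  5  5
 0  0  1  2  3  4  4  4  5  5  6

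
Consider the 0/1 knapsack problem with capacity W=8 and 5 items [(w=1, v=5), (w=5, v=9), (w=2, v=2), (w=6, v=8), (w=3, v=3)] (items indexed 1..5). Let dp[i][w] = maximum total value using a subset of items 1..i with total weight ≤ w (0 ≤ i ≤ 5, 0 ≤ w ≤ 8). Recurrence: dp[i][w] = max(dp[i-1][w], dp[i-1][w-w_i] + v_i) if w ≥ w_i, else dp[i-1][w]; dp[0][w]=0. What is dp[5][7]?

i\w   0   1   2   3   4   5   6   7   8
  0   0   0   0   0   0   0   0   0   0
  1   0   5   5   5   5   5   5   5   5
  2   0   5   5   5   5   9  14  14  14
  3   0   5   5   7   7   9  14  14  16
  4   0   5   5   7   7   9  14  14  16
  5   0   5   5   7   8   9  14  14  16

14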